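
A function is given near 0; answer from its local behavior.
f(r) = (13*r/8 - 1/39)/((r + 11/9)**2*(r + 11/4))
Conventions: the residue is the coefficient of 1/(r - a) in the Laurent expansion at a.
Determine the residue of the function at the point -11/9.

The residue is 151443/78650.

At the order-2 pole -11/9 set g(r) = (r - (-11/9))^2*f(r) = (13*r/8 - 1/39)/(r + 11/4).
Order-2 pole: residue = g'(a); g'(-11/9) = 151443/78650, so the residue is 151443/78650.


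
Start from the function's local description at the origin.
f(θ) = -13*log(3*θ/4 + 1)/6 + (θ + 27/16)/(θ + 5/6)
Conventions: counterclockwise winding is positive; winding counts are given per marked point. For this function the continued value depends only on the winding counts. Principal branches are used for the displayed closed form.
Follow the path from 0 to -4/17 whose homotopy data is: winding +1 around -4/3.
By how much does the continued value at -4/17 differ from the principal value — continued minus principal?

The rational part is single-valued and drops out of the difference; each branch term changes only by its own monodromy.
(-13/6)*log(1 - θ/(-4/3)): each positive loop around -4/3 adds 2*pi*i to the log, so winding +1 contributes (-13/6)*(1)*2*pi*i = -(13/3)*pi*i.
Summing the contributions at θ = -4/17 gives -(13/3)*pi*i.

Continued minus principal equals -(13/3)*pi*i.


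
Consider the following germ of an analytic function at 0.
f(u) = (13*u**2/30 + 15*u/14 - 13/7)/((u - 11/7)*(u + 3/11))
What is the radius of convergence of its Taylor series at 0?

The radius of convergence is 3/11.

Denominator factor (u + 3/11): pole of order 1 at -3/11, modulus 3/11.
Denominator factor (u - 11/7): pole of order 1 at 11/7, modulus 11/7.
The radius of convergence is the smallest modulus among the singular points: 3/11.


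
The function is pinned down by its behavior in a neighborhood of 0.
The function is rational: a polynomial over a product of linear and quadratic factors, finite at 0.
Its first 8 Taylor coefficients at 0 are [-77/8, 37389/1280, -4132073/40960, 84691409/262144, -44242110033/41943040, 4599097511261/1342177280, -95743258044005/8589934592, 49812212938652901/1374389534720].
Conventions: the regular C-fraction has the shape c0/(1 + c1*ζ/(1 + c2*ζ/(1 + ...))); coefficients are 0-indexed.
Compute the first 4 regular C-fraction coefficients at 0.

The regular C-fraction coefficients are [-77/8, 3399/1120, 49822/118965, -350664335/169344978].

Taylor coefficients (read off): a_0 = -77/8, a_1 = 37389/1280, a_2 = -4132073/40960, a_3 = 84691409/262144.
c0 = a_0 = -77/8. Peel one level at a time: if S = 1 + c*ζ/S' with S'(0) = 1, then c is the ζ-coefficient of S and S' = c*ζ/(S - 1).
S_1 = c0/f = 1 + (3399/1120)*ζ + (-24911/19600)*ζ^2 + ...; c1 = 3399/1120.
S_2 = c1*ζ/(S_1 - 1) = 1 + (49822/118965)*ζ + (10018981/11553201)*ζ^2 + ...; c2 = 49822/118965.
S_3 = c2*ζ/(S_2 - 1) = 1 + (-350664335/169344978)*ζ + ...; c3 = -350664335/169344978.


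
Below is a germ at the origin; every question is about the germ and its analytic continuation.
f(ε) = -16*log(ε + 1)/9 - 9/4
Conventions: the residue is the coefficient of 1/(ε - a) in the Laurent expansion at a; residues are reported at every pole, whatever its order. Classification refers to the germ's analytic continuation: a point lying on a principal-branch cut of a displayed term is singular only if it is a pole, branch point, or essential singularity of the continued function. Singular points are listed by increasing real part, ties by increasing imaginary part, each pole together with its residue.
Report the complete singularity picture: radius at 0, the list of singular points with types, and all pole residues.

Branch term (-16/9)*log(1 - ε/(-1)): its argument vanishes at ε = -1, a logarithmic branch point, modulus 1.
The radius of convergence is the smallest modulus among the singular points: 1.

Radius of convergence at 0: 1.
At -1: a logarithmic branch point.


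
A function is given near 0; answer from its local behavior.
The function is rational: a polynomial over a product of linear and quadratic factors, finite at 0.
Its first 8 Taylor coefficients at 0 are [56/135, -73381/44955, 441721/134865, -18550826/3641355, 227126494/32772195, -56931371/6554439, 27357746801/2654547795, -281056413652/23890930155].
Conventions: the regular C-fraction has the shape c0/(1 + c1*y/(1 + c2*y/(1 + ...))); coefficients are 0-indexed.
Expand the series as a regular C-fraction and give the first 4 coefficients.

The regular C-fraction coefficients are [56/135, 10483/2664, -53857825/27926712, 340683757736/725903459325].

Taylor coefficients (read off): a_0 = 56/135, a_1 = -73381/44955, a_2 = 441721/134865, a_3 = -18550826/3641355.
c0 = a_0 = 56/135. Peel one level at a time: if S = 1 + c*y/S' with S'(0) = 1, then c is the y-coefficient of S and S' = c*y/(S - 1).
S_1 = c0/f = 1 + (10483/2664)*y + (53857825/7096896)*y^2 + ...; c1 = 10483/2664.
S_2 = c1*y/(S_1 - 1) = 1 + (-53857825/27926712)*y + (8056710487/8901356409)*y^2 + ...; c2 = -53857825/27926712.
S_3 = c2*y/(S_2 - 1) = 1 + (340683757736/725903459325)*y + ...; c3 = 340683757736/725903459325.


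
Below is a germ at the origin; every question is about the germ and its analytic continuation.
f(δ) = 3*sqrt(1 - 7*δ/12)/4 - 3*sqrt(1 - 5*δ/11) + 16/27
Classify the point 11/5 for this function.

The term (-3)*sqrt(1 - δ/(11/5)) has argument 1 - 11/5/(11/5) = 0 at 11/5: a square-root (algebraic, two-sheeted) branch point; the remaining terms are analytic or single-valued there.

The point is an algebraic (square-root) branch point.


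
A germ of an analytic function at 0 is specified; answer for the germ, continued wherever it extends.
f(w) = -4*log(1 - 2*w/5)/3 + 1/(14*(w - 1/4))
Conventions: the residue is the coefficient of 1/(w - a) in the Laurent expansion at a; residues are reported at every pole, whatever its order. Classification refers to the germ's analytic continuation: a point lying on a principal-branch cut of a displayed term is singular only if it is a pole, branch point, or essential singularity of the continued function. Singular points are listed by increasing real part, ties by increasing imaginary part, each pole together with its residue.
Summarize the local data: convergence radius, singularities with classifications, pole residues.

Denominator factor (w - 1/4): pole of order 1 at 1/4, modulus 1/4.
Branch term (-4/3)*log(1 - w/(5/2)): its argument vanishes at w = 5/2, a logarithmic branch point, modulus 5/2.
The radius of convergence is the smallest modulus among the singular points: 1/4.
The branch term is analytic at 1/4 and contributes nothing to the residue; only the rational part matters.
At the order-1 pole 1/4 set g(w) = (w - (1/4))*(rational part) = 1/14.
Simple pole: residue = g(a) at a = 1/4, which is 1/14.
List the singular points by increasing real part (a conjugate pair: the negative imaginary part first).

Radius of convergence at 0: 1/4.
At 1/4: a pole of order 1; residue 1/14.
At 5/2: a logarithmic branch point.


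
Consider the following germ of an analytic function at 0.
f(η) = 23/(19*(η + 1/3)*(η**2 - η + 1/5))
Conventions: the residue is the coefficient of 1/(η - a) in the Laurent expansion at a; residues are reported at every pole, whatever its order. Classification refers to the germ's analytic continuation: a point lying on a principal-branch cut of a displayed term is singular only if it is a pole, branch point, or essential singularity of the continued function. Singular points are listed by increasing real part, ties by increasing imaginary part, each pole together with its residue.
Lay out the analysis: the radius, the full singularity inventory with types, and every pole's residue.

Denominator factor (η**2 - η + 1/5): discriminant 1/5, real irrational roots 1/2 + (1/10)*sqrt(5) and 1/2 - (1/10)*sqrt(5); poles of order 1, moduli 1/2 + (1/10)*sqrt(5) and 1/2 - (1/10)*sqrt(5).
Denominator factor (η + 1/3): pole of order 1 at -1/3, modulus 1/3.
The radius of convergence is the smallest modulus among the singular points: 1/2 - (1/10)*sqrt(5).
At the order-1 pole -1/3 set g(η) = (η - (-1/3))*f(η) = 23/(19*(η**2 - η + 1/5)).
Simple pole: residue = g(a) at a = -1/3, which is 1035/551.
The factor η**2 - η + 1/5 splits as (η - a)(η - a') with a = 1/2 - (1/10)*sqrt(5), a' = 1/2 + (1/10)*sqrt(5). At the order-1 pole a set g(η) = (η - a)*f(η) = [23/(19*(η + 1/3))] / (η - a').
Simple pole: residue = g(a) at a = 1/2 - (1/10)*sqrt(5), which is -1035/1102 - (1725/1102)*sqrt(5).
The factor η**2 - η + 1/5 splits as (η - a)(η - a') with a = 1/2 + (1/10)*sqrt(5), a' = 1/2 - (1/10)*sqrt(5). At the order-1 pole a set g(η) = (η - a)*f(η) = [23/(19*(η + 1/3))] / (η - a').
Simple pole: residue = g(a) at a = 1/2 + (1/10)*sqrt(5), which is -1035/1102 + (1725/1102)*sqrt(5).
List the singular points by increasing real part (a conjugate pair: the negative imaginary part first).

Radius of convergence at 0: 1/2 - (1/10)*sqrt(5).
At -1/3: a pole of order 1; residue 1035/551.
At 1/2 - (1/10)*sqrt(5): a pole of order 1; residue -1035/1102 - (1725/1102)*sqrt(5).
At 1/2 + (1/10)*sqrt(5): a pole of order 1; residue -1035/1102 + (1725/1102)*sqrt(5).


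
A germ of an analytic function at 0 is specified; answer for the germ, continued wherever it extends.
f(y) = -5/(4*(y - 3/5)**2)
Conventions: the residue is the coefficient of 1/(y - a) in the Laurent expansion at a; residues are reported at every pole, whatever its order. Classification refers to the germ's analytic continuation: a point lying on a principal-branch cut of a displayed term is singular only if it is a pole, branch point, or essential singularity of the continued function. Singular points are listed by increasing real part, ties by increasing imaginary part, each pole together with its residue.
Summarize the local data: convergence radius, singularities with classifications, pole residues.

Radius of convergence at 0: 3/5.
At 3/5: a pole of order 2; residue 0.

Denominator factor (y - 3/5)^2: pole of order 2 at 3/5, modulus 3/5.
The radius of convergence is the smallest modulus among the singular points: 3/5.
At the order-2 pole 3/5 set g(y) = (y - (3/5))^2*f(y) = -5/4.
Order-2 pole: residue = g'(a); g'(3/5) = 0, so the residue is 0.


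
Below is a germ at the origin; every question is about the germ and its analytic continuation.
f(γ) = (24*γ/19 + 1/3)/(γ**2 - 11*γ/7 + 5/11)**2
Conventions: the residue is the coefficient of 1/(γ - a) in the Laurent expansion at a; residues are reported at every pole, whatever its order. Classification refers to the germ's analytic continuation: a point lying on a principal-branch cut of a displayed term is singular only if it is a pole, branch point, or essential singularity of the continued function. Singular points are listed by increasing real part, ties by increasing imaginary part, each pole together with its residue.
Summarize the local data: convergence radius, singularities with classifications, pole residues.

Radius of convergence at 0: 11/14 - (3/154)*sqrt(429).
At 11/14 - (3/154)*sqrt(429): a pole of order 2; residue (570262/2340819)*sqrt(429).
At 11/14 + (3/154)*sqrt(429): a pole of order 2; residue -(570262/2340819)*sqrt(429).

Denominator factor (γ**2 - 11*γ/7 + 5/11)^2: discriminant 351/539, real irrational roots 11/14 + (3/154)*sqrt(429) and 11/14 - (3/154)*sqrt(429); poles of order 2, moduli 11/14 + (3/154)*sqrt(429) and 11/14 - (3/154)*sqrt(429).
The radius of convergence is the smallest modulus among the singular points: 11/14 - (3/154)*sqrt(429).
The factor γ**2 - 11*γ/7 + 5/11 splits as (γ - a)(γ - a') with a = 11/14 - (3/154)*sqrt(429), a' = 11/14 + (3/154)*sqrt(429). At the order-2 pole a set g(γ) = (γ - a)^2*f(γ) = [24*γ/19 + 1/3] / (γ - a')^2.
Order-2 pole: residue = g'(a); g'(11/14 - (3/154)*sqrt(429)) = (570262/2340819)*sqrt(429), so the residue is (570262/2340819)*sqrt(429).
The factor γ**2 - 11*γ/7 + 5/11 splits as (γ - a)(γ - a') with a = 11/14 + (3/154)*sqrt(429), a' = 11/14 - (3/154)*sqrt(429). At the order-2 pole a set g(γ) = (γ - a)^2*f(γ) = [24*γ/19 + 1/3] / (γ - a')^2.
Order-2 pole: residue = g'(a); g'(11/14 + (3/154)*sqrt(429)) = -(570262/2340819)*sqrt(429), so the residue is -(570262/2340819)*sqrt(429).
List the singular points by increasing real part (a conjugate pair: the negative imaginary part first).


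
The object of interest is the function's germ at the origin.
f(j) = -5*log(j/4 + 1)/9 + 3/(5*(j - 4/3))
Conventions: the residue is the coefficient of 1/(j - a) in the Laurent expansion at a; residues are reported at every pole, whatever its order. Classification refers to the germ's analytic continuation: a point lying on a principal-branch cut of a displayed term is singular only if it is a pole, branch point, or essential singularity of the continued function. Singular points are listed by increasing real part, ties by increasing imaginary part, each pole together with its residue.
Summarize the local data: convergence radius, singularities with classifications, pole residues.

Denominator factor (j - 4/3): pole of order 1 at 4/3, modulus 4/3.
Branch term (-5/9)*log(1 - j/(-4)): its argument vanishes at j = -4, a logarithmic branch point, modulus 4.
The radius of convergence is the smallest modulus among the singular points: 4/3.
The branch term is analytic at 4/3 and contributes nothing to the residue; only the rational part matters.
At the order-1 pole 4/3 set g(j) = (j - (4/3))*(rational part) = 3/5.
Simple pole: residue = g(a) at a = 4/3, which is 3/5.
List the singular points by increasing real part (a conjugate pair: the negative imaginary part first).

Radius of convergence at 0: 4/3.
At -4: a logarithmic branch point.
At 4/3: a pole of order 1; residue 3/5.


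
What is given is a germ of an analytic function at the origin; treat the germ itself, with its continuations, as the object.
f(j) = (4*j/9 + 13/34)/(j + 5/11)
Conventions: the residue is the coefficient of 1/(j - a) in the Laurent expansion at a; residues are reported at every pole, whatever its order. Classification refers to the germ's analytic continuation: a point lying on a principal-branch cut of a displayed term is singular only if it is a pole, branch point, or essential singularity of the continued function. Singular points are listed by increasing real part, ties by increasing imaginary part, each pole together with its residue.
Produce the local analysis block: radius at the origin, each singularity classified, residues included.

Radius of convergence at 0: 5/11.
At -5/11: a pole of order 1; residue 607/3366.

Denominator factor (j + 5/11): pole of order 1 at -5/11, modulus 5/11.
The radius of convergence is the smallest modulus among the singular points: 5/11.
At the order-1 pole -5/11 set g(j) = (j - (-5/11))*f(j) = 4*j/9 + 13/34.
Simple pole: residue = g(a) at a = -5/11, which is 607/3366.


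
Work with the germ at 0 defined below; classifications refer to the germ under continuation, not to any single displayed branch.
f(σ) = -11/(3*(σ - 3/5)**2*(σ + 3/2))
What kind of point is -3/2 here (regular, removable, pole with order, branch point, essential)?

The point is a pole of order 1.

The denominator factor σ + 3/2 vanishes at -3/2 and appears to the power 1; the numerator there equals -11/3, nonzero, and no other factor vanishes.
Hence a pole whose order is the multiplicity, 1.


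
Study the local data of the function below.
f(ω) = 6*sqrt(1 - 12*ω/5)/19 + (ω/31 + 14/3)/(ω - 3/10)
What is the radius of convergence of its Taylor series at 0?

Denominator factor (ω - 3/10): pole of order 1 at 3/10, modulus 3/10.
Branch term (6/19)*sqrt(1 - ω/(5/12)): its argument vanishes at ω = 5/12, a square-root branch point, modulus 5/12.
The radius of convergence is the smallest modulus among the singular points: 3/10.

The radius of convergence is 3/10.


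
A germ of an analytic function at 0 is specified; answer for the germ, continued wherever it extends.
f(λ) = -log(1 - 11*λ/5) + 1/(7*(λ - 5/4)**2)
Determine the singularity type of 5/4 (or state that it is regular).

The denominator factor λ - 5/4 vanishes at 5/4 and appears to the power 2; the numerator there equals 1/7, nonzero, and no other factor vanishes.
The branch terms are analytic at this point.
Hence a pole whose order is the multiplicity, 2.

The point is a pole of order 2.


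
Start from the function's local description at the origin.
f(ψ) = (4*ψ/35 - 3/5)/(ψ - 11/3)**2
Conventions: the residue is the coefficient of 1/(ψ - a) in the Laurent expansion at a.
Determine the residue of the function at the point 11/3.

At the order-2 pole 11/3 set g(ψ) = (ψ - (11/3))^2*f(ψ) = 4*ψ/35 - 3/5.
Order-2 pole: residue = g'(a); g'(11/3) = 4/35, so the residue is 4/35.

The residue is 4/35.


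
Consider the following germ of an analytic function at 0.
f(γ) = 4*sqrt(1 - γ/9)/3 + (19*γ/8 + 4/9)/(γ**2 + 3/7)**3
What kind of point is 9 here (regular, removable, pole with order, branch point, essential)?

The term (4/3)*sqrt(1 - γ/(9)) has argument 1 - 9/(9) = 0 at 9: a square-root (algebraic, two-sheeted) branch point; the remaining terms are analytic or single-valued there.

The point is an algebraic (square-root) branch point.


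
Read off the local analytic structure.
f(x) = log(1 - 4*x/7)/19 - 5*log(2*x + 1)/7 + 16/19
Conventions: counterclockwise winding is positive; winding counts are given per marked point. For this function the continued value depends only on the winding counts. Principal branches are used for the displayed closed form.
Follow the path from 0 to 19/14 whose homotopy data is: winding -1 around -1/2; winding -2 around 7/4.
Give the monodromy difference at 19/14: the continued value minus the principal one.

Continued minus principal equals (162/133)*pi*i.

The rational part is single-valued and drops out of the difference; each branch term changes only by its own monodromy.
(1/19)*log(1 - x/(7/4)): each positive loop around 7/4 adds 2*pi*i to the log, so winding -2 contributes (1/19)*(-2)*2*pi*i = -(4/19)*pi*i.
(-5/7)*log(1 - x/(-1/2)): each positive loop around -1/2 adds 2*pi*i to the log, so winding -1 contributes (-5/7)*(-1)*2*pi*i = (10/7)*pi*i.
Summing the contributions at x = 19/14 gives (162/133)*pi*i.


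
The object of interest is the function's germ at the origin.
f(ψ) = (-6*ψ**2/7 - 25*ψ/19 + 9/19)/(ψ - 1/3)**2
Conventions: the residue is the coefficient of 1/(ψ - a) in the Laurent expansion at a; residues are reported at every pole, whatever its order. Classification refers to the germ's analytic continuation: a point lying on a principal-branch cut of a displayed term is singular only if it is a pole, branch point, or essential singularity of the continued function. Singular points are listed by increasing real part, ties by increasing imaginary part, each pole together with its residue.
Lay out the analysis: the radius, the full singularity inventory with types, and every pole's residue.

Radius of convergence at 0: 1/3.
At 1/3: a pole of order 2; residue -251/133.

Denominator factor (ψ - 1/3)^2: pole of order 2 at 1/3, modulus 1/3.
The radius of convergence is the smallest modulus among the singular points: 1/3.
At the order-2 pole 1/3 set g(ψ) = (ψ - (1/3))^2*f(ψ) = -6*ψ**2/7 - 25*ψ/19 + 9/19.
Order-2 pole: residue = g'(a); g'(1/3) = -251/133, so the residue is -251/133.


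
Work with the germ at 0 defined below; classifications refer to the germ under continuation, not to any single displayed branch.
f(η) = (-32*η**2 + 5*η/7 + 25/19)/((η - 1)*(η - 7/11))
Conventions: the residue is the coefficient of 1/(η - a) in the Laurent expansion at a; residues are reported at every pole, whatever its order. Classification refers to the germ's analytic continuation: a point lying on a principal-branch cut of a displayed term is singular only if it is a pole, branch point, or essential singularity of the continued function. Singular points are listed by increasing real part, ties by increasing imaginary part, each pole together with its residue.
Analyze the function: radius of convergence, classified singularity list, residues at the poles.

Denominator factor (η - 1): pole of order 1 at 1, modulus 1.
Denominator factor (η - 7/11): pole of order 1 at 7/11, modulus 7/11.
The radius of convergence is the smallest modulus among the singular points: 7/11.
At the order-1 pole 7/11 set g(η) = (η - (7/11))*f(η) = (-32*η**2 + 5*η/7 + 25/19)/(η - 1).
Simple pole: residue = g(a) at a = 7/11, which is 12861/418.
At the order-1 pole 1 set g(η) = (η - (1))*f(η) = (-32*η**2 + 5*η/7 + 25/19)/(η - 7/11).
Simple pole: residue = g(a) at a = 1, which is -21923/266.
List the singular points by increasing real part (a conjugate pair: the negative imaginary part first).

Radius of convergence at 0: 7/11.
At 7/11: a pole of order 1; residue 12861/418.
At 1: a pole of order 1; residue -21923/266.


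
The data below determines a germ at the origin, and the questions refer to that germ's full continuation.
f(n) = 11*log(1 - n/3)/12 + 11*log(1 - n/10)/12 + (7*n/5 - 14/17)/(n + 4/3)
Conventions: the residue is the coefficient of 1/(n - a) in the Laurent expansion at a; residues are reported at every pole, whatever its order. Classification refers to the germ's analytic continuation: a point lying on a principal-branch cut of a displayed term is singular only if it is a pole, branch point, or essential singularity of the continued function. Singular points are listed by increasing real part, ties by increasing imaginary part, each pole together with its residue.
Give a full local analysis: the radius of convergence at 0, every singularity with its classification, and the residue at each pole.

Radius of convergence at 0: 4/3.
At -4/3: a pole of order 1; residue -686/255.
At 3: a logarithmic branch point.
At 10: a logarithmic branch point.

Denominator factor (n + 4/3): pole of order 1 at -4/3, modulus 4/3.
Branch term (11/12)*log(1 - n/(3)): its argument vanishes at n = 3, a logarithmic branch point, modulus 3.
Branch term (11/12)*log(1 - n/(10)): its argument vanishes at n = 10, a logarithmic branch point, modulus 10.
The radius of convergence is the smallest modulus among the singular points: 4/3.
The branch terms are analytic at -4/3 and contribute nothing to the residue; only the rational part matters.
At the order-1 pole -4/3 set g(n) = (n - (-4/3))*(rational part) = 7*n/5 - 14/17.
Simple pole: residue = g(a) at a = -4/3, which is -686/255.
List the singular points by increasing real part (a conjugate pair: the negative imaginary part first).


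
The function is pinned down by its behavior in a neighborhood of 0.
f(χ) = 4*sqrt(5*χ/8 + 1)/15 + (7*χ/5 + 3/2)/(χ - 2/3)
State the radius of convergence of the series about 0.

The radius of convergence is 2/3.

Denominator factor (χ - 2/3): pole of order 1 at 2/3, modulus 2/3.
Branch term (4/15)*sqrt(1 - χ/(-8/5)): its argument vanishes at χ = -8/5, a square-root branch point, modulus 8/5.
The radius of convergence is the smallest modulus among the singular points: 2/3.


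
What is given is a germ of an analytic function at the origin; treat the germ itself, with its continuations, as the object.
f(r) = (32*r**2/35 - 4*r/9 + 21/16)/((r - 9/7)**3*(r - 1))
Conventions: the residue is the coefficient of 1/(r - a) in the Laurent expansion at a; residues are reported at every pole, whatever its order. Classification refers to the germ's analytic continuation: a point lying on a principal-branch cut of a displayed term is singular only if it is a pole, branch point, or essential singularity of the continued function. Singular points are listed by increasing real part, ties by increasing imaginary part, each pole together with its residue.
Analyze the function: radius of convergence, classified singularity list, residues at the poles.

Radius of convergence at 0: 1.
At 1: a pole of order 1; residue -440167/5760.
At 9/7: a pole of order 3; residue 440167/5760.

Denominator factor (r - 1): pole of order 1 at 1, modulus 1.
Denominator factor (r - 9/7)^3: pole of order 3 at 9/7, modulus 9/7.
The radius of convergence is the smallest modulus among the singular points: 1.
At the order-1 pole 1 set g(r) = (r - (1))*f(r) = (32*r**2/35 - 4*r/9 + 21/16)/(r - 9/7)**3.
Simple pole: residue = g(a) at a = 1, which is -440167/5760.
At the order-3 pole 9/7 set g(r) = (r - (9/7))^3*f(r) = (32*r**2/35 - 4*r/9 + 21/16)/(r - 1).
Order-3 pole: residue = g''(a)/2; g''(9/7) = 440167/2880, so the residue is 440167/5760.
List the singular points by increasing real part (a conjugate pair: the negative imaginary part first).


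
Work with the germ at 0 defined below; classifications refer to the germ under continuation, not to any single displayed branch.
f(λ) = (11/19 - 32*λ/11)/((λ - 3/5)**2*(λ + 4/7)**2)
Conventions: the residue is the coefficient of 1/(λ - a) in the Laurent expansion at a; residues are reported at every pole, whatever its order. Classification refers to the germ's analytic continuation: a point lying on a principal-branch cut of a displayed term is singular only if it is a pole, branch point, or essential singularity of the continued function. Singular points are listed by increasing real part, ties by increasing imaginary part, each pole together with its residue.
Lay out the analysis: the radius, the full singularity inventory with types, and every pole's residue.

Denominator factor (λ + 4/7)^2: pole of order 2 at -4/7, modulus 4/7.
Denominator factor (λ - 3/5)^2: pole of order 2 at 3/5, modulus 3/5.
The radius of convergence is the smallest modulus among the singular points: 4/7.
At the order-2 pole -4/7 set g(λ) = (λ - (-4/7))^2*f(λ) = (11/19 - 32*λ/11)/(λ - 3/5)**2.
Order-2 pole: residue = g'(a); g'(-4/7) = 9630950/14404489, so the residue is 9630950/14404489.
At the order-2 pole 3/5 set g(λ) = (λ - (3/5))^2*f(λ) = (11/19 - 32*λ/11)/(λ + 4/7)**2.
Order-2 pole: residue = g'(a); g'(3/5) = -9630950/14404489, so the residue is -9630950/14404489.
List the singular points by increasing real part (a conjugate pair: the negative imaginary part first).

Radius of convergence at 0: 4/7.
At -4/7: a pole of order 2; residue 9630950/14404489.
At 3/5: a pole of order 2; residue -9630950/14404489.


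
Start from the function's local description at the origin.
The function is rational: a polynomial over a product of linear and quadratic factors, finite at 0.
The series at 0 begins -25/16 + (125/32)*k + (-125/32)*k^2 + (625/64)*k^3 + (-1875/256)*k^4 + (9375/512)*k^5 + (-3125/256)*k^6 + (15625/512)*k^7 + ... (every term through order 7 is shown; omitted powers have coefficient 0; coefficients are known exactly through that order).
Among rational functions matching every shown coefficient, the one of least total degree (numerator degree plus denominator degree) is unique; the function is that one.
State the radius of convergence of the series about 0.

No rational of total degree below 5 reproduces all 8 coefficients; solving the [1/4] Pade equations on them gives f(k) = (5*k/2 - 1)/(k**2 - 4/5)**2, whose expansion matches every shown term.
Denominator factor (k**2 - 4/5)^2: discriminant 16/5, real irrational roots (2/5)*sqrt(5) and -(2/5)*sqrt(5); poles of order 2, moduli (2/5)*sqrt(5) and (2/5)*sqrt(5).
The radius of convergence is the smallest modulus among the singular points: (2/5)*sqrt(5).

The radius of convergence is (2/5)*sqrt(5).


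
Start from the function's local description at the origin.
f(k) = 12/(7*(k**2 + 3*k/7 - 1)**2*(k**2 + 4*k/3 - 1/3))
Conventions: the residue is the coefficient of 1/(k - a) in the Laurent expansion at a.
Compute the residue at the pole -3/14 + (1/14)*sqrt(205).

The residue is 2128/8649 - (29221024/363474225)*sqrt(205).

The factor k**2 + 3*k/7 - 1 splits as (k - a)(k - a') with a = -3/14 + (1/14)*sqrt(205), a' = -3/14 - (1/14)*sqrt(205). At the order-2 pole a set g(k) = (k - a)^2*f(k) = [12/(7*(k**2 + 4*k/3 - 1/3))] / (k - a')^2.
Order-2 pole: residue = g'(a); g'(-3/14 + (1/14)*sqrt(205)) = 2128/8649 - (29221024/363474225)*sqrt(205), so the residue is 2128/8649 - (29221024/363474225)*sqrt(205).


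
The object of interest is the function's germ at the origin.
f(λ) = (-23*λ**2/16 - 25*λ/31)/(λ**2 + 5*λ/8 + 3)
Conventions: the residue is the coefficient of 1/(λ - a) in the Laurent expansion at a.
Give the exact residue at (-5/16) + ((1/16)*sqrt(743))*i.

The factor λ**2 + 5*λ/8 + 3 splits as (λ - a)(λ - a') with a = (-5/16) + ((1/16)*sqrt(743))*i, a' = (-5/16) - ((1/16)*sqrt(743))*i. At the order-1 pole a set g(λ) = (λ - a)*f(λ) = [-23*λ**2/16 - 25*λ/31] / (λ - a').
Simple pole: residue = g(a) at a = (-5/16) + ((1/16)*sqrt(743))*i, which is (365/7936) - ((271967/5896448)*sqrt(743))*i.

The residue is (365/7936) - ((271967/5896448)*sqrt(743))*i.


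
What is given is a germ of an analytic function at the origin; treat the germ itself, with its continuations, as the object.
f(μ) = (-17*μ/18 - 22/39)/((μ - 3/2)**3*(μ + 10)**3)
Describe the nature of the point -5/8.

The point is a regular point.

Denominator factors: μ + 10 = 75/8 at μ = -5/8; μ - 3/2 = -17/8 at μ = -5/8 — none vanishes.
So the germ continues analytically to -5/8.


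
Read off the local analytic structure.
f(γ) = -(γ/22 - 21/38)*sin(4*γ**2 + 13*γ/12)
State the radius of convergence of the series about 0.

The radius of convergence is infinite.

The factor -sin(4*γ**2 + 13*γ/12) is entire and contributes no finite singular point.
The polynomial part has no poles.
No finite singular points: the Taylor series at 0 converges everywhere.


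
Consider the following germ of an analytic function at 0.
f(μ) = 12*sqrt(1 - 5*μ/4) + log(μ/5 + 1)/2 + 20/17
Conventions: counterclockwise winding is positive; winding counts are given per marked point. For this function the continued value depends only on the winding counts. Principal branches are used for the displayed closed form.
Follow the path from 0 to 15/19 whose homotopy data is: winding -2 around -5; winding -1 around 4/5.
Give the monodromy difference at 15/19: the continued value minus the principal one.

The rational part is single-valued and drops out of the difference; each branch term changes only by its own monodromy.
(1/2)*log(1 - μ/(-5)): each positive loop around -5 adds 2*pi*i to the log, so winding -2 contributes (1/2)*(-2)*2*pi*i = -(2)*pi*i.
(12)*sqrt(1 - μ/(4/5)): winding -1 is odd, the square root flips sign, contributing -2*(12)*sqrt(1 - (15/19)/(4/5)) = -2*(12)*sqrt(1/76) = -(12/19)*sqrt(19).
Summing the contributions at μ = 15/19 gives (-(12/19)*sqrt(19)) - ((2)*pi)*i.

Continued minus principal equals (-(12/19)*sqrt(19)) - ((2)*pi)*i.


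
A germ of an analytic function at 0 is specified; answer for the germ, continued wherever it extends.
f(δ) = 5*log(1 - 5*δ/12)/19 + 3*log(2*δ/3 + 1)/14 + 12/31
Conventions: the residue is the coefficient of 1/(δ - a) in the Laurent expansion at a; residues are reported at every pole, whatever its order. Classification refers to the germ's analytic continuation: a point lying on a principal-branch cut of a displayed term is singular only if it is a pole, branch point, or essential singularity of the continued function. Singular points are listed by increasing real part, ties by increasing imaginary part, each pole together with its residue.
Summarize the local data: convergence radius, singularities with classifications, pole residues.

Branch term (5/19)*log(1 - δ/(12/5)): its argument vanishes at δ = 12/5, a logarithmic branch point, modulus 12/5.
Branch term (3/14)*log(1 - δ/(-3/2)): its argument vanishes at δ = -3/2, a logarithmic branch point, modulus 3/2.
The radius of convergence is the smallest modulus among the singular points: 3/2.
List the singular points by increasing real part (a conjugate pair: the negative imaginary part first).

Radius of convergence at 0: 3/2.
At -3/2: a logarithmic branch point.
At 12/5: a logarithmic branch point.


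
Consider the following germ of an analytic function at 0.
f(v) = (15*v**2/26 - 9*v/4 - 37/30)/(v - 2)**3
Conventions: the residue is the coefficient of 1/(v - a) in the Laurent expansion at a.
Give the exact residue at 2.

At the order-3 pole 2 set g(v) = (v - (2))^3*f(v) = 15*v**2/26 - 9*v/4 - 37/30.
Order-3 pole: residue = g''(a)/2; g''(2) = 15/13, so the residue is 15/26.

The residue is 15/26.


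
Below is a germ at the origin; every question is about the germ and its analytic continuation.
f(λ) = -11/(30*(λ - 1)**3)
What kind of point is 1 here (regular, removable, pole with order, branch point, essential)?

The point is a pole of order 3.

The denominator factor λ - 1 vanishes at 1 and appears to the power 3; the numerator there equals -11/30, nonzero, and no other factor vanishes.
Hence a pole whose order is the multiplicity, 3.


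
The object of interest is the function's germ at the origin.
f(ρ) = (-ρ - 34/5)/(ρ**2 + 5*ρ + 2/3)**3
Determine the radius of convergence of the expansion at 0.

Denominator factor (ρ**2 + 5*ρ + 2/3)^3: discriminant 67/3, real irrational roots -5/2 + (1/6)*sqrt(201) and -5/2 - (1/6)*sqrt(201); poles of order 3, moduli 5/2 - (1/6)*sqrt(201) and 5/2 + (1/6)*sqrt(201).
The radius of convergence is the smallest modulus among the singular points: 5/2 - (1/6)*sqrt(201).

The radius of convergence is 5/2 - (1/6)*sqrt(201).


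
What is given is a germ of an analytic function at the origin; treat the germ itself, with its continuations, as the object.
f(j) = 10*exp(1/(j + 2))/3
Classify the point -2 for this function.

The point is an essential singularity.

The exponent 1/(j - (-2)) has a pole at -2, so exp(1/(j - (-2))) takes every nonzero value near it: an essential singularity (not a pole of any order).


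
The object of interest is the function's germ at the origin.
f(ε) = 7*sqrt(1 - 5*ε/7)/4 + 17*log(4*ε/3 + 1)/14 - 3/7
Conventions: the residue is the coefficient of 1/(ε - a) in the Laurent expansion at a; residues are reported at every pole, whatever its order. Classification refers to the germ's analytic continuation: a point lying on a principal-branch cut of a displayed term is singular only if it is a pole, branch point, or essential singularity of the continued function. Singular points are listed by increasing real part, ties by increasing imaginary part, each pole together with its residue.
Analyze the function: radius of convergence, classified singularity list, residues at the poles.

Radius of convergence at 0: 3/4.
At -3/4: a logarithmic branch point.
At 7/5: an algebraic (square-root) branch point.

Branch term (7/4)*sqrt(1 - ε/(7/5)): its argument vanishes at ε = 7/5, a square-root branch point, modulus 7/5.
Branch term (17/14)*log(1 - ε/(-3/4)): its argument vanishes at ε = -3/4, a logarithmic branch point, modulus 3/4.
The radius of convergence is the smallest modulus among the singular points: 3/4.
List the singular points by increasing real part (a conjugate pair: the negative imaginary part first).


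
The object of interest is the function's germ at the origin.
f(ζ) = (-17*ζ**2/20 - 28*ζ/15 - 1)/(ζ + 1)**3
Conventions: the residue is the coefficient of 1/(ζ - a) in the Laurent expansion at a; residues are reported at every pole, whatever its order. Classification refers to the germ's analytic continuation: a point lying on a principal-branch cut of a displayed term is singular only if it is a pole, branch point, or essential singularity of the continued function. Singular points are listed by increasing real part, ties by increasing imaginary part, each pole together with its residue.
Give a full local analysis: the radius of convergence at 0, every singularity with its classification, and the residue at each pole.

Denominator factor (ζ + 1)^3: pole of order 3 at -1, modulus 1.
The radius of convergence is the smallest modulus among the singular points: 1.
At the order-3 pole -1 set g(ζ) = (ζ - (-1))^3*f(ζ) = -17*ζ**2/20 - 28*ζ/15 - 1.
Order-3 pole: residue = g''(a)/2; g''(-1) = -17/10, so the residue is -17/20.

Radius of convergence at 0: 1.
At -1: a pole of order 3; residue -17/20.


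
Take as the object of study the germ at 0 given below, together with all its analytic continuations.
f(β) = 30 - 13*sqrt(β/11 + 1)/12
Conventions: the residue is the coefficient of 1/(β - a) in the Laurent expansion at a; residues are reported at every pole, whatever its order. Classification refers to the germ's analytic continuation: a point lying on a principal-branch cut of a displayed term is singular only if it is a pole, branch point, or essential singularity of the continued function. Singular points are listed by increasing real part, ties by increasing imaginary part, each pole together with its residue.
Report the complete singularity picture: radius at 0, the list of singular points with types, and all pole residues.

Branch term (-13/12)*sqrt(1 - β/(-11)): its argument vanishes at β = -11, a square-root branch point, modulus 11.
The radius of convergence is the smallest modulus among the singular points: 11.

Radius of convergence at 0: 11.
At -11: an algebraic (square-root) branch point.


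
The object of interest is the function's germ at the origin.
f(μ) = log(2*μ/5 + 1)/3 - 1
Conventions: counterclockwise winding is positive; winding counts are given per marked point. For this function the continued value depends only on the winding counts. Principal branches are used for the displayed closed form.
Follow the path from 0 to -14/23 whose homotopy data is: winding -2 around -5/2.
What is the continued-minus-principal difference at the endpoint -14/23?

Continued minus principal equals -(4/3)*pi*i.

The rational part is single-valued and drops out of the difference; each branch term changes only by its own monodromy.
(1/3)*log(1 - μ/(-5/2)): each positive loop around -5/2 adds 2*pi*i to the log, so winding -2 contributes (1/3)*(-2)*2*pi*i = -(4/3)*pi*i.
Summing the contributions at μ = -14/23 gives -(4/3)*pi*i.


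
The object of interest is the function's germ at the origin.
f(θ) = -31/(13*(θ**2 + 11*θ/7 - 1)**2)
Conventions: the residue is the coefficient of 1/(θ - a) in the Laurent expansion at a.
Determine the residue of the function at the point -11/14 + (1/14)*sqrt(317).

The factor θ**2 + 11*θ/7 - 1 splits as (θ - a)(θ - a') with a = -11/14 + (1/14)*sqrt(317), a' = -11/14 - (1/14)*sqrt(317). At the order-2 pole a set g(θ) = (θ - a)^2*f(θ) = [-31/13] / (θ - a')^2.
Order-2 pole: residue = g'(a); g'(-11/14 + (1/14)*sqrt(317)) = (21266/1306357)*sqrt(317), so the residue is (21266/1306357)*sqrt(317).

The residue is (21266/1306357)*sqrt(317).


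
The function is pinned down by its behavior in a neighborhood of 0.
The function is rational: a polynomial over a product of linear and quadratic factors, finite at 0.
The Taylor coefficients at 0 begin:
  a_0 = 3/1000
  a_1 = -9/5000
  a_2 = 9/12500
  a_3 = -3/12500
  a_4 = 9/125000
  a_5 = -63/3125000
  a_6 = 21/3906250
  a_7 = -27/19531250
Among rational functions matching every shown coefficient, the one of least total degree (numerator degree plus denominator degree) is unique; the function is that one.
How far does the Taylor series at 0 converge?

No rational of total degree below 3 reproduces all 8 coefficients; solving the [0/3] Pade equations on them gives f(β) = 3/(8*(β + 5)**3), whose expansion matches every shown term.
Denominator factor (β + 5)^3: pole of order 3 at -5, modulus 5.
The radius of convergence is the smallest modulus among the singular points: 5.

The radius of convergence is 5.


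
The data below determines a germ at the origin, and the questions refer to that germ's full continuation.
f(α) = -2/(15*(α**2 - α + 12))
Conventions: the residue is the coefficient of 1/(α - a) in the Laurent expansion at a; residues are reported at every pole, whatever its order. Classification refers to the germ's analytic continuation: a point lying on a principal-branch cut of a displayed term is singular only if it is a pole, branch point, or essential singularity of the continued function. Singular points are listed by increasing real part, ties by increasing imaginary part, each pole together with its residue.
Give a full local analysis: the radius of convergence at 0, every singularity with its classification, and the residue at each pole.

Denominator factor (α**2 - α + 12): discriminant -47, complex-conjugate roots (1/2) + ((1/2)*sqrt(47))*i and (1/2) - ((1/2)*sqrt(47))*i; poles of order 1, moduli (2)*sqrt(3) and (2)*sqrt(3).
The radius of convergence is the smallest modulus among the singular points: (2)*sqrt(3).
The factor α**2 - α + 12 splits as (α - a)(α - a') with a = (1/2) - ((1/2)*sqrt(47))*i, a' = (1/2) + ((1/2)*sqrt(47))*i. At the order-1 pole a set g(α) = (α - a)*f(α) = [-2/15] / (α - a').
Simple pole: residue = g(a) at a = (1/2) - ((1/2)*sqrt(47))*i, which is -((2/705)*sqrt(47))*i.
The factor α**2 - α + 12 splits as (α - a)(α - a') with a = (1/2) + ((1/2)*sqrt(47))*i, a' = (1/2) - ((1/2)*sqrt(47))*i. At the order-1 pole a set g(α) = (α - a)*f(α) = [-2/15] / (α - a').
Simple pole: residue = g(a) at a = (1/2) + ((1/2)*sqrt(47))*i, which is ((2/705)*sqrt(47))*i.
List the singular points by increasing real part (a conjugate pair: the negative imaginary part first).

Radius of convergence at 0: (2)*sqrt(3).
At (1/2) - ((1/2)*sqrt(47))*i: a pole of order 1; residue -((2/705)*sqrt(47))*i.
At (1/2) + ((1/2)*sqrt(47))*i: a pole of order 1; residue ((2/705)*sqrt(47))*i.
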